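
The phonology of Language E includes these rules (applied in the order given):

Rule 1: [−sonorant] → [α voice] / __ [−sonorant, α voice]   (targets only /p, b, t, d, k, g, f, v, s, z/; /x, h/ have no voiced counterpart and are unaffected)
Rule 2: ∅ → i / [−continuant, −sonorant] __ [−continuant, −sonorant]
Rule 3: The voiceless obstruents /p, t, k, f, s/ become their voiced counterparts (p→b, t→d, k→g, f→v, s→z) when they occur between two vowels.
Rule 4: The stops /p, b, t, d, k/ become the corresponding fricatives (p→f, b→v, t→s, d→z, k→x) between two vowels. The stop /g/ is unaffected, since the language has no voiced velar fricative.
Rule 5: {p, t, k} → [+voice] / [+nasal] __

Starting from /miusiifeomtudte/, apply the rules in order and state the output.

Rule 1 (regressive voicing assimilation): /d/ precedes the voiceless obstruent /t/, so it devoices to [t] by assimilation. /miusiifeomtudte/ → miusiifeomtutte.
Rule 2 (stop-cluster i-epenthesis): /t/ and /t/ form a stop–stop cluster, so [i] is inserted between them. /miusiifeomtutte/ → miusiifeomtutite.
Rule 3 (intervocalic voicing): /s/ is a voiceless obstruent between vowels /u/ and /i/, so it voices to [z]. /f/ is a voiceless obstruent between vowels /i/ and /e/, so it voices to [v]. /t/ is a voiceless obstruent between vowels /u/ and /i/, so it voices to [d]. /t/ is a voiceless obstruent between vowels /i/ and /e/, so it voices to [d]. /miusiifeomtutite/ → miuziiveomtudide.
Rule 4 (intervocalic spirantization): /d/ is a stop between vowels /u/ and /i/, so it spirantizes to the fricative [z]. /d/ is a stop between vowels /i/ and /e/, so it spirantizes to the fricative [z]. /miuziiveomtudide/ → miuziiveomtuzize.
Rule 5 (post-nasal voicing): /t/ is a voiceless stop immediately after the nasal /m/, so it voices to [d]. /miuziiveomtuzize/ → miuziiveomduzize.

miuziiveomduzize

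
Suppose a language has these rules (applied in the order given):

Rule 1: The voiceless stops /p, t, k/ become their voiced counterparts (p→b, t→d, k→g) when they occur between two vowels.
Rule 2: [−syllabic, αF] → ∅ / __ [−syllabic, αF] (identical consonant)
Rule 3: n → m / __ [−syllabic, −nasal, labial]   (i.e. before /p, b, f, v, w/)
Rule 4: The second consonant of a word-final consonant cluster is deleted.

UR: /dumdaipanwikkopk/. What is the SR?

dumdaibamwikop

Rule 1 (intervocalic voicing): /p/ is a voiceless stop between vowels /i/ and /a/, so it voices to [b]. /dumdaipanwikkopk/ → dumdaibanwikkopk.
Rule 2 (degemination): /kk/ is a geminate; the first /k/ deletes. /dumdaibanwikkopk/ → dumdaibanwikopk.
Rule 3 (nasal place assimilation): /n/ precedes the labial consonant /w/, so it assimilates in place to [m]. /dumdaibanwikopk/ → dumdaibamwikopk.
Rule 4 (final cluster simplification): /k/ is the second consonant of a word-final cluster /pk/, so it deletes. /dumdaibamwikopk/ → dumdaibamwikop.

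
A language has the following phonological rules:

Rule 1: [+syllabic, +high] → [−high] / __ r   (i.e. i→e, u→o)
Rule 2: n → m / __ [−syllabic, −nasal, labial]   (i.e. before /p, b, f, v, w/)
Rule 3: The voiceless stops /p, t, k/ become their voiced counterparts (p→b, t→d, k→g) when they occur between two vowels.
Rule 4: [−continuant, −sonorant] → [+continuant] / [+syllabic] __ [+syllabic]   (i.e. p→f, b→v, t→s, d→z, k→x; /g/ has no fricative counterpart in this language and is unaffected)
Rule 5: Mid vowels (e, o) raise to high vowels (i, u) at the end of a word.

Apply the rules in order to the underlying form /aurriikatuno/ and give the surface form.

Rule 1 (pre-rhotic lowering): /u/ is a high vowel immediately before /r/, so it lowers to [o]. /aurriikatuno/ → aorriikatuno.
Rule 2 (nasal place assimilation): no segment meets the environment; /aorriikatuno/ is unchanged.
Rule 3 (intervocalic voicing): /k/ is a voiceless stop between vowels /i/ and /a/, so it voices to [g]. /t/ is a voiceless stop between vowels /a/ and /u/, so it voices to [d]. /aorriikatuno/ → aorriigaduno.
Rule 4 (intervocalic spirantization): /d/ is a stop between vowels /a/ and /u/, so it spirantizes to the fricative [z]. /aorriigaduno/ → aorriigazuno.
Rule 5 (final vowel raising): /o/ is a mid vowel in word-final position, so it raises to [u]. /aorriigazuno/ → aorriigazunu.

aorriigazunu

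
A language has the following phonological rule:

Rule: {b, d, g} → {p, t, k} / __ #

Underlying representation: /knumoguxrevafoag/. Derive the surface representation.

/g/ is a voiced stop in word-final position, so it devoices to [k].
Surface form: [knumoguxrevafoak].

knumoguxrevafoak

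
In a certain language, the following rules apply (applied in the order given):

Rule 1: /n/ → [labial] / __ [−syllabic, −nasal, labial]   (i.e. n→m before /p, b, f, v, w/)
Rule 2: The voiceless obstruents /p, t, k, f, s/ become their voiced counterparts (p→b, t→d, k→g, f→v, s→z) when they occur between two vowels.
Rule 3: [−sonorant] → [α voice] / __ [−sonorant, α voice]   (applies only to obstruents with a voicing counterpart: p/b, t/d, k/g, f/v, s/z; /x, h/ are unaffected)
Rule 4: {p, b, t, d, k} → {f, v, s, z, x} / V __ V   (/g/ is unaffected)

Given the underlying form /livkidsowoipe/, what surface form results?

lifkitsowoive

Rule 1 (nasal place assimilation): no segment meets the environment; /livkidsowoipe/ is unchanged.
Rule 2 (intervocalic voicing): /p/ is a voiceless obstruent between vowels /i/ and /e/, so it voices to [b]. /livkidsowoipe/ → livkidsowoibe.
Rule 3 (regressive voicing assimilation): /v/ precedes the voiceless obstruent /k/, so it devoices to [f] by assimilation. /d/ precedes the voiceless obstruent /s/, so it devoices to [t] by assimilation. /livkidsowoibe/ → lifkitsowoibe.
Rule 4 (intervocalic spirantization): /b/ is a stop between vowels /i/ and /e/, so it spirantizes to the fricative [v]. /lifkitsowoibe/ → lifkitsowoive.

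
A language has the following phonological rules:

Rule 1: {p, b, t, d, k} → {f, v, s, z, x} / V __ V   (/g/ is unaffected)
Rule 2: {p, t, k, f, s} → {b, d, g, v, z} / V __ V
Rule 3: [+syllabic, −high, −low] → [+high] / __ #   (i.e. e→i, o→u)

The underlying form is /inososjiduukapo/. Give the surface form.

Rule 1 (intervocalic spirantization): /d/ is a stop between vowels /i/ and /u/, so it spirantizes to the fricative [z]. /k/ is a stop between vowels /u/ and /a/, so it spirantizes to the fricative [x]. /p/ is a stop between vowels /a/ and /o/, so it spirantizes to the fricative [f]. /inososjiduukapo/ → inososjizuuxafo.
Rule 2 (intervocalic voicing): /s/ is a voiceless obstruent between vowels /o/ and /o/, so it voices to [z]. /f/ is a voiceless obstruent between vowels /a/ and /o/, so it voices to [v]. /inososjizuuxafo/ → inozosjizuuxavo.
Rule 3 (final vowel raising): /o/ is a mid vowel in word-final position, so it raises to [u]. /inozosjizuuxavo/ → inozosjizuuxavu.

inozosjizuuxavu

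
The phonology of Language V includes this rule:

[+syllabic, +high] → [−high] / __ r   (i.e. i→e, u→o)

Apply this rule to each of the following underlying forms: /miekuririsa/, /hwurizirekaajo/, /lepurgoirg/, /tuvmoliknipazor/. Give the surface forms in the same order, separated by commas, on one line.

miekorerisa, hworizerekaajo, leporgoerg, tuvmoliknipazor

/miekuririsa/: /u/ is a high vowel immediately before /r/, so it lowers to [o]. /i/ is a high vowel immediately before /r/, so it lowers to [e]. → [miekorerisa].
/hwurizirekaajo/: /u/ is a high vowel immediately before /r/, so it lowers to [o]. /i/ is a high vowel immediately before /r/, so it lowers to [e]. → [hworizerekaajo].
/lepurgoirg/: /u/ is a high vowel immediately before /r/, so it lowers to [o]. /i/ is a high vowel immediately before /r/, so it lowers to [e]. → [leporgoerg].
/tuvmoliknipazor/: the rule's environment is not met; surfaces unchanged as [tuvmoliknipazor].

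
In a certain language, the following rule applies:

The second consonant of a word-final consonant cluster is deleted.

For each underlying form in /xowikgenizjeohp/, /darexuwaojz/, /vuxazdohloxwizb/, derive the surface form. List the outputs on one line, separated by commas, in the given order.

/xowikgenizjeohp/: /p/ is the second consonant of a word-final cluster /hp/, so it deletes. → [xowikgenizjeoh].
/darexuwaojz/: /z/ is the second consonant of a word-final cluster /jz/, so it deletes. → [darexuwaoj].
/vuxazdohloxwizb/: /b/ is the second consonant of a word-final cluster /zb/, so it deletes. → [vuxazdohloxwiz].

xowikgenizjeoh, darexuwaoj, vuxazdohloxwiz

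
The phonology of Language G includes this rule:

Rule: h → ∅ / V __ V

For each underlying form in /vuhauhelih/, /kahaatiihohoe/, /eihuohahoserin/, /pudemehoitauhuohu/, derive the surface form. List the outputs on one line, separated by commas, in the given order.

/vuhauhelih/: /h/ occurs between vowels /u/ and /a/, so it deletes. /h/ occurs between vowels /u/ and /e/, so it deletes. → [vuauelih].
/kahaatiihohoe/: /h/ occurs between vowels /a/ and /a/, so it deletes. /h/ occurs between vowels /i/ and /o/, so it deletes. /h/ occurs between vowels /o/ and /o/, so it deletes. → [kaaatiiooe].
/eihuohahoserin/: /h/ occurs between vowels /i/ and /u/, so it deletes. /h/ occurs between vowels /o/ and /a/, so it deletes. /h/ occurs between vowels /a/ and /o/, so it deletes. → [eiuoaoserin].
/pudemehoitauhuohu/: /h/ occurs between vowels /e/ and /o/, so it deletes. /h/ occurs between vowels /u/ and /u/, so it deletes. /h/ occurs between vowels /o/ and /u/, so it deletes. → [pudemeoitauuou].

vuauelih, kaaatiiooe, eiuoaoserin, pudemeoitauuou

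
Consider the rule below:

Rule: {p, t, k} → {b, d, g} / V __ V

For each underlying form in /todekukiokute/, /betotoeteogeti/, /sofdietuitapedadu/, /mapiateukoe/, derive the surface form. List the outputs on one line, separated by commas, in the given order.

todegugiogude, bedodoedeogedi, sofdieduidabedadu, mabiadeugoe

/todekukiokute/: /k/ is a voiceless stop between vowels /e/ and /u/, so it voices to [g]. /k/ is a voiceless stop between vowels /u/ and /i/, so it voices to [g]. /k/ is a voiceless stop between vowels /o/ and /u/, so it voices to [g]. /t/ is a voiceless stop between vowels /u/ and /e/, so it voices to [d]. → [todegugiogude].
/betotoeteogeti/: /t/ is a voiceless stop between vowels /e/ and /o/, so it voices to [d]. /t/ is a voiceless stop between vowels /o/ and /o/, so it voices to [d]. /t/ is a voiceless stop between vowels /e/ and /e/, so it voices to [d]. /t/ is a voiceless stop between vowels /e/ and /i/, so it voices to [d]. → [bedodoedeogedi].
/sofdietuitapedadu/: /t/ is a voiceless stop between vowels /e/ and /u/, so it voices to [d]. /t/ is a voiceless stop between vowels /i/ and /a/, so it voices to [d]. /p/ is a voiceless stop between vowels /a/ and /e/, so it voices to [b]. → [sofdieduidabedadu].
/mapiateukoe/: /p/ is a voiceless stop between vowels /a/ and /i/, so it voices to [b]. /t/ is a voiceless stop between vowels /a/ and /e/, so it voices to [d]. /k/ is a voiceless stop between vowels /u/ and /o/, so it voices to [g]. → [mabiadeugoe].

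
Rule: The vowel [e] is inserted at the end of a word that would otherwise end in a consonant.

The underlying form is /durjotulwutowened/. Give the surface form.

durjotulwutowenede

the form ends in the consonant /d/, so [e] is inserted word-finally.
Surface form: [durjotulwutowenede].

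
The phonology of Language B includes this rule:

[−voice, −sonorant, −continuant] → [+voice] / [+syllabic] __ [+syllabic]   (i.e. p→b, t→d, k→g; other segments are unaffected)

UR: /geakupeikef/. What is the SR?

geagubeigef

/k/ is a voiceless stop between vowels /a/ and /u/, so it voices to [g].
/p/ is a voiceless stop between vowels /u/ and /e/, so it voices to [b].
/k/ is a voiceless stop between vowels /i/ and /e/, so it voices to [g].
Surface form: [geagubeigef].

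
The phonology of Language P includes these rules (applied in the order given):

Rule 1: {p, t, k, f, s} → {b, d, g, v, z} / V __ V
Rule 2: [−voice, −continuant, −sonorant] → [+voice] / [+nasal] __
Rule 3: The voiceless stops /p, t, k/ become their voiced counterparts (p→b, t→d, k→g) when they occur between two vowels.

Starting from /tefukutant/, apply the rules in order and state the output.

Rule 1 (intervocalic voicing): /f/ is a voiceless obstruent between vowels /e/ and /u/, so it voices to [v]. /k/ is a voiceless obstruent between vowels /u/ and /u/, so it voices to [g]. /t/ is a voiceless obstruent between vowels /u/ and /a/, so it voices to [d]. /tefukutant/ → tevugudant.
Rule 2 (post-nasal voicing): /t/ is a voiceless stop immediately after the nasal /n/, so it voices to [d]. /tevugudant/ → tevugudand.
Rule 3 (intervocalic voicing): no segment meets the environment; /tevugudand/ is unchanged.

tevugudand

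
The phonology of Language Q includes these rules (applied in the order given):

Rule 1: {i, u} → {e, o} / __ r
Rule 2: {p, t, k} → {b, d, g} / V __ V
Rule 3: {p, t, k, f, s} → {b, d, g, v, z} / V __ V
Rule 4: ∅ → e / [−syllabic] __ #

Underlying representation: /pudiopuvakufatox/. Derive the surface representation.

pudiobuvaguvadoxe

Rule 1 (pre-rhotic lowering): no segment meets the environment; /pudiopuvakufatox/ is unchanged.
Rule 2 (intervocalic voicing): /p/ is a voiceless stop between vowels /o/ and /u/, so it voices to [b]. /k/ is a voiceless stop between vowels /a/ and /u/, so it voices to [g]. /t/ is a voiceless stop between vowels /a/ and /o/, so it voices to [d]. /pudiopuvakufatox/ → pudiobuvagufadox.
Rule 3 (intervocalic voicing): /f/ is a voiceless obstruent between vowels /u/ and /a/, so it voices to [v]. /pudiobuvagufadox/ → pudiobuvaguvadox.
Rule 4 (final e-epenthesis): the form ends in the consonant /x/, so [e] is inserted word-finally. /pudiobuvaguvadox/ → pudiobuvaguvadoxe.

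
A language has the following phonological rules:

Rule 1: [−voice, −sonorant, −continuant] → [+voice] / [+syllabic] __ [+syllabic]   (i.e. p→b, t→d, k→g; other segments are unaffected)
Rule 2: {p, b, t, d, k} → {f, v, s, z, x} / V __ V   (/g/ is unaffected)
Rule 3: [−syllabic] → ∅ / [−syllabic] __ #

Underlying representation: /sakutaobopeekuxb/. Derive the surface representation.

Rule 1 (intervocalic voicing): /k/ is a voiceless stop between vowels /a/ and /u/, so it voices to [g]. /t/ is a voiceless stop between vowels /u/ and /a/, so it voices to [d]. /p/ is a voiceless stop between vowels /o/ and /e/, so it voices to [b]. /k/ is a voiceless stop between vowels /e/ and /u/, so it voices to [g]. /sakutaobopeekuxb/ → sagudaobobeeguxb.
Rule 2 (intervocalic spirantization): /d/ is a stop between vowels /u/ and /a/, so it spirantizes to the fricative [z]. /b/ is a stop between vowels /o/ and /o/, so it spirantizes to the fricative [v]. /b/ is a stop between vowels /o/ and /e/, so it spirantizes to the fricative [v]. /sagudaobobeeguxb/ → saguzaovoveeguxb.
Rule 3 (final cluster simplification): /b/ is the second consonant of a word-final cluster /xb/, so it deletes. /saguzaovoveeguxb/ → saguzaovoveegux.

saguzaovoveegux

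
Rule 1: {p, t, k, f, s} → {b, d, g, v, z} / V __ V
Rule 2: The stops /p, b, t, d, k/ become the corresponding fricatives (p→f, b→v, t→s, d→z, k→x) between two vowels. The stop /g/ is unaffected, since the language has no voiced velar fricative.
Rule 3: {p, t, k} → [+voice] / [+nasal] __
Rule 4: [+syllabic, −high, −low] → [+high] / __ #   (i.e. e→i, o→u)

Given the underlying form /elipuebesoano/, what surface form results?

elivuevezoanu

Rule 1 (intervocalic voicing): /p/ is a voiceless obstruent between vowels /i/ and /u/, so it voices to [b]. /s/ is a voiceless obstruent between vowels /e/ and /o/, so it voices to [z]. /elipuebesoano/ → elibuebezoano.
Rule 2 (intervocalic spirantization): /b/ is a stop between vowels /i/ and /u/, so it spirantizes to the fricative [v]. /b/ is a stop between vowels /e/ and /e/, so it spirantizes to the fricative [v]. /elibuebezoano/ → elivuevezoano.
Rule 3 (post-nasal voicing): no segment meets the environment; /elivuevezoano/ is unchanged.
Rule 4 (final vowel raising): /o/ is a mid vowel in word-final position, so it raises to [u]. /elivuevezoano/ → elivuevezoanu.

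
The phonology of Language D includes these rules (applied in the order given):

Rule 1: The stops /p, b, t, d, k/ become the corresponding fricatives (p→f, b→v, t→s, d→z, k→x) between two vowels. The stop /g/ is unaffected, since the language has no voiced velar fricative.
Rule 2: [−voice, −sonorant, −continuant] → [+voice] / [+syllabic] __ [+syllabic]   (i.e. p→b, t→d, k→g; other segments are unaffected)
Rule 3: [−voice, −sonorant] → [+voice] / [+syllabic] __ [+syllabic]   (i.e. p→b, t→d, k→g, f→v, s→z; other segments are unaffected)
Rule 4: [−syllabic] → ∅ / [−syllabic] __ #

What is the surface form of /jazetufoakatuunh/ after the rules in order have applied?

jazezuvoaxazuun

Rule 1 (intervocalic spirantization): /t/ is a stop between vowels /e/ and /u/, so it spirantizes to the fricative [s]. /k/ is a stop between vowels /a/ and /a/, so it spirantizes to the fricative [x]. /t/ is a stop between vowels /a/ and /u/, so it spirantizes to the fricative [s]. /jazetufoakatuunh/ → jazesufoaxasuunh.
Rule 2 (intervocalic voicing): no segment meets the environment; /jazesufoaxasuunh/ is unchanged.
Rule 3 (intervocalic voicing): /s/ is a voiceless obstruent between vowels /e/ and /u/, so it voices to [z]. /f/ is a voiceless obstruent between vowels /u/ and /o/, so it voices to [v]. /s/ is a voiceless obstruent between vowels /a/ and /u/, so it voices to [z]. /jazesufoaxasuunh/ → jazezuvoaxazuunh.
Rule 4 (final cluster simplification): /h/ is the second consonant of a word-final cluster /nh/, so it deletes. /jazezuvoaxazuunh/ → jazezuvoaxazuun.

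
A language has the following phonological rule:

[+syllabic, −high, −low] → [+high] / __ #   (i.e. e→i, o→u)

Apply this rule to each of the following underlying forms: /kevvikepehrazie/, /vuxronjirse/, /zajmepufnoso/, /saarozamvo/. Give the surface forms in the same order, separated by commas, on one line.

kevvikepehrazii, vuxronjirsi, zajmepufnosu, saarozamvu

/kevvikepehrazie/: /e/ is a mid vowel in word-final position, so it raises to [i]. → [kevvikepehrazii].
/vuxronjirse/: /e/ is a mid vowel in word-final position, so it raises to [i]. → [vuxronjirsi].
/zajmepufnoso/: /o/ is a mid vowel in word-final position, so it raises to [u]. → [zajmepufnosu].
/saarozamvo/: /o/ is a mid vowel in word-final position, so it raises to [u]. → [saarozamvu].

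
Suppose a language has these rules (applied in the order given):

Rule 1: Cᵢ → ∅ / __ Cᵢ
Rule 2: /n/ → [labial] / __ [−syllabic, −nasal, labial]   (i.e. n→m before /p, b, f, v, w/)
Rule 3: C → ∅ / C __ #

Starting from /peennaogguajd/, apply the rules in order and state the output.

Rule 1 (degemination): /nn/ is a geminate; the first /n/ deletes. /gg/ is a geminate; the first /g/ deletes. /peennaogguajd/ → peenaoguajd.
Rule 2 (nasal place assimilation): no segment meets the environment; /peenaoguajd/ is unchanged.
Rule 3 (final cluster simplification): /d/ is the second consonant of a word-final cluster /jd/, so it deletes. /peenaoguajd/ → peenaoguaj.

peenaoguaj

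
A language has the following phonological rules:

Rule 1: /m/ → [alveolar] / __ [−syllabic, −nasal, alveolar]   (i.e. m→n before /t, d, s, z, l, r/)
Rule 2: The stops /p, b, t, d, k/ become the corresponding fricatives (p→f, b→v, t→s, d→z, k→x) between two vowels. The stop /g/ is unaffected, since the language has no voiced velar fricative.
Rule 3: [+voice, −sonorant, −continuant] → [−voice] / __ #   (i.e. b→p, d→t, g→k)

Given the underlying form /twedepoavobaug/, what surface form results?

Rule 1 (nasal place assimilation): no segment meets the environment; /twedepoavobaug/ is unchanged.
Rule 2 (intervocalic spirantization): /d/ is a stop between vowels /e/ and /e/, so it spirantizes to the fricative [z]. /p/ is a stop between vowels /e/ and /o/, so it spirantizes to the fricative [f]. /b/ is a stop between vowels /o/ and /a/, so it spirantizes to the fricative [v]. /twedepoavobaug/ → twezefoavovaug.
Rule 3 (final devoicing): /g/ is a voiced stop in word-final position, so it devoices to [k]. /twezefoavovaug/ → twezefoavovauk.

twezefoavovauk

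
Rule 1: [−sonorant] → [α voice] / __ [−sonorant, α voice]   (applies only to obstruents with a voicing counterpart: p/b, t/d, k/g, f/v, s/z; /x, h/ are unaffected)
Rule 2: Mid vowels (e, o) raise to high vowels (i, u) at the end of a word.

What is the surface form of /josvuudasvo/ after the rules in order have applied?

Rule 1 (regressive voicing assimilation): /s/ precedes the voiced obstruent /v/, so it voices to [z] by assimilation. /s/ precedes the voiced obstruent /v/, so it voices to [z] by assimilation. /josvuudasvo/ → jozvuudazvo.
Rule 2 (final vowel raising): /o/ is a mid vowel in word-final position, so it raises to [u]. /jozvuudazvo/ → jozvuudazvu.

jozvuudazvu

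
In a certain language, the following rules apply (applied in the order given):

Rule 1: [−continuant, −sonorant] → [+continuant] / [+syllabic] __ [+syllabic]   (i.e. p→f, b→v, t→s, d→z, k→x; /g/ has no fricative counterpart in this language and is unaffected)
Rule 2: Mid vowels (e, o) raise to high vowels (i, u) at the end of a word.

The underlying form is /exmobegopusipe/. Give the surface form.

Rule 1 (intervocalic spirantization): /b/ is a stop between vowels /o/ and /e/, so it spirantizes to the fricative [v]. /p/ is a stop between vowels /o/ and /u/, so it spirantizes to the fricative [f]. /p/ is a stop between vowels /i/ and /e/, so it spirantizes to the fricative [f]. /exmobegopusipe/ → exmovegofusife.
Rule 2 (final vowel raising): /e/ is a mid vowel in word-final position, so it raises to [i]. /exmovegofusife/ → exmovegofusifi.

exmovegofusifi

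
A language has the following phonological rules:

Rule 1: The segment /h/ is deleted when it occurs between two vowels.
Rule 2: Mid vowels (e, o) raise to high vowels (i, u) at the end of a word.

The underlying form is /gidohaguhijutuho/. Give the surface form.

gidoaguijutuu

Rule 1 (intervocalic h-deletion): /h/ occurs between vowels /o/ and /a/, so it deletes. /h/ occurs between vowels /u/ and /i/, so it deletes. /h/ occurs between vowels /u/ and /o/, so it deletes. /gidohaguhijutuho/ → gidoaguijutuo.
Rule 2 (final vowel raising): /o/ is a mid vowel in word-final position, so it raises to [u]. /gidoaguijutuo/ → gidoaguijutuu.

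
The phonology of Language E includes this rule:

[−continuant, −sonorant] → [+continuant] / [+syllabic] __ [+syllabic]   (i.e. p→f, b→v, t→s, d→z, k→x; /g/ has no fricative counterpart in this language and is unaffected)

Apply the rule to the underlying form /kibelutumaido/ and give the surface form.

kivelusumaizo

Scanning /kibelutumaido/: /k/ at position 1 is not in the conditioning environment; /b/ is a stop between vowels /i/ and /e/, so it spirantizes to the fricative [v]; /t/ is a stop between vowels /u/ and /u/, so it spirantizes to the fricative [s]; /d/ is a stop between vowels /i/ and /o/, so it spirantizes to the fricative [z].
Result: [kivelusumaizo].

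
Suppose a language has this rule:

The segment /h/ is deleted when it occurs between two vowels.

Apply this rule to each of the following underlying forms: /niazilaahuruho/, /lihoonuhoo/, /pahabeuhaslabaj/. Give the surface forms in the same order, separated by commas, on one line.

/niazilaahuruho/: /h/ occurs between vowels /a/ and /u/, so it deletes. /h/ occurs between vowels /u/ and /o/, so it deletes. → [niazilaauruo].
/lihoonuhoo/: /h/ occurs between vowels /i/ and /o/, so it deletes. /h/ occurs between vowels /u/ and /o/, so it deletes. → [lioonuoo].
/pahabeuhaslabaj/: /h/ occurs between vowels /a/ and /a/, so it deletes. /h/ occurs between vowels /u/ and /a/, so it deletes. → [paabeuaslabaj].

niazilaauruo, lioonuoo, paabeuaslabaj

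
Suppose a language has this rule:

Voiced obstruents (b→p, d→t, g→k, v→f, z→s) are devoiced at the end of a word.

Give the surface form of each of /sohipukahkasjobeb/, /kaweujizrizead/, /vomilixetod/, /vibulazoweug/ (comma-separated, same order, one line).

/sohipukahkasjobeb/: /b/ is a voiced obstruent in word-final position, so it devoices to [p]. → [sohipukahkasjobep].
/kaweujizrizead/: /d/ is a voiced obstruent in word-final position, so it devoices to [t]. → [kaweujizrizeat].
/vomilixetod/: /d/ is a voiced obstruent in word-final position, so it devoices to [t]. → [vomilixetot].
/vibulazoweug/: /g/ is a voiced obstruent in word-final position, so it devoices to [k]. → [vibulazoweuk].

sohipukahkasjobep, kaweujizrizeat, vomilixetot, vibulazoweuk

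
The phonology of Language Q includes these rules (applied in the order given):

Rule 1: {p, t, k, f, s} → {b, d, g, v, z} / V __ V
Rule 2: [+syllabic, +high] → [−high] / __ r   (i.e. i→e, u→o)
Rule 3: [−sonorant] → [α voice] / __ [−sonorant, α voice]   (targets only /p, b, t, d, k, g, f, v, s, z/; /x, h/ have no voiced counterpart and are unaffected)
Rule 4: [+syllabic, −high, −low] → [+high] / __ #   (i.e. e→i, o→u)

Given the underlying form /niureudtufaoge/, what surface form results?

Rule 1 (intervocalic voicing): /f/ is a voiceless obstruent between vowels /u/ and /a/, so it voices to [v]. /niureudtufaoge/ → niureudtuvaoge.
Rule 2 (pre-rhotic lowering): /u/ is a high vowel immediately before /r/, so it lowers to [o]. /niureudtuvaoge/ → nioreudtuvaoge.
Rule 3 (regressive voicing assimilation): /d/ precedes the voiceless obstruent /t/, so it devoices to [t] by assimilation. /nioreudtuvaoge/ → nioreuttuvaoge.
Rule 4 (final vowel raising): /e/ is a mid vowel in word-final position, so it raises to [i]. /nioreuttuvaoge/ → nioreuttuvaogi.

nioreuttuvaogi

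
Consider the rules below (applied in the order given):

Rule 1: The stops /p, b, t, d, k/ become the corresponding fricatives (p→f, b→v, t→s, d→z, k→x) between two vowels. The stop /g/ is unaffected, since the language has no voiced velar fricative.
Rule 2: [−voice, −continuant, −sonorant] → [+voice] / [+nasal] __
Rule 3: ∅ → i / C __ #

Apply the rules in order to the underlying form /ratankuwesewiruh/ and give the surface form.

Rule 1 (intervocalic spirantization): /t/ is a stop between vowels /a/ and /a/, so it spirantizes to the fricative [s]. /ratankuwesewiruh/ → rasankuwesewiruh.
Rule 2 (post-nasal voicing): /k/ is a voiceless stop immediately after the nasal /n/, so it voices to [g]. /rasankuwesewiruh/ → rasanguwesewiruh.
Rule 3 (final i-epenthesis): the form ends in the consonant /h/, so [i] is inserted word-finally. /rasanguwesewiruh/ → rasanguwesewiruhi.

rasanguwesewiruhi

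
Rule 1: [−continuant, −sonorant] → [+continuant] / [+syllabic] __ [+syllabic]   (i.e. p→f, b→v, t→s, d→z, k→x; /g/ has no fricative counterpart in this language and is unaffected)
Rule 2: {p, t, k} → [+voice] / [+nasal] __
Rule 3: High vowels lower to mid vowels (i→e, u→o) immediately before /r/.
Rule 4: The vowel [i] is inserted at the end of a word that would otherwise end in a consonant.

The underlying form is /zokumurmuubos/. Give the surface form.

zoxumormuuvosi

Rule 1 (intervocalic spirantization): /k/ is a stop between vowels /o/ and /u/, so it spirantizes to the fricative [x]. /b/ is a stop between vowels /u/ and /o/, so it spirantizes to the fricative [v]. /zokumurmuubos/ → zoxumurmuuvos.
Rule 2 (post-nasal voicing): no segment meets the environment; /zoxumurmuuvos/ is unchanged.
Rule 3 (pre-rhotic lowering): /u/ is a high vowel immediately before /r/, so it lowers to [o]. /zoxumurmuuvos/ → zoxumormuuvos.
Rule 4 (final i-epenthesis): the form ends in the consonant /s/, so [i] is inserted word-finally. /zoxumormuuvos/ → zoxumormuuvosi.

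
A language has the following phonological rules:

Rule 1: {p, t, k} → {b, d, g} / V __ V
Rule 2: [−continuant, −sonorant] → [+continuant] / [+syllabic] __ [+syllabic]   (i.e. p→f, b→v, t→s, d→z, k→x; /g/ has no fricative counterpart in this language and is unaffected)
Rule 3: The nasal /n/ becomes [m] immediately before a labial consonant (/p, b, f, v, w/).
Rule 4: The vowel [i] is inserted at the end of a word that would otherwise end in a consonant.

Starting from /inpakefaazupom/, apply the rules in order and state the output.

Rule 1 (intervocalic voicing): /k/ is a voiceless stop between vowels /a/ and /e/, so it voices to [g]. /p/ is a voiceless stop between vowels /u/ and /o/, so it voices to [b]. /inpakefaazupom/ → inpagefaazubom.
Rule 2 (intervocalic spirantization): /b/ is a stop between vowels /u/ and /o/, so it spirantizes to the fricative [v]. /inpagefaazubom/ → inpagefaazuvom.
Rule 3 (nasal place assimilation): /n/ precedes the labial consonant /p/, so it assimilates in place to [m]. /inpagefaazuvom/ → impagefaazuvom.
Rule 4 (final i-epenthesis): the form ends in the consonant /m/, so [i] is inserted word-finally. /impagefaazuvom/ → impagefaazuvomi.

impagefaazuvomi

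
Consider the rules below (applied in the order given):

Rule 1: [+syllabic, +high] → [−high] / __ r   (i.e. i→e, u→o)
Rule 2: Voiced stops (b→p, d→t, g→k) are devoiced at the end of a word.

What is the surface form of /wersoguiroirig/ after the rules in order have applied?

Rule 1 (pre-rhotic lowering): /i/ is a high vowel immediately before /r/, so it lowers to [e]. /i/ is a high vowel immediately before /r/, so it lowers to [e]. /wersoguiroirig/ → wersogueroerig.
Rule 2 (final devoicing): /g/ is a voiced stop in word-final position, so it devoices to [k]. /wersogueroerig/ → wersogueroerik.

wersogueroerik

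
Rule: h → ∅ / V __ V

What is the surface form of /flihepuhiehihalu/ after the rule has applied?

/h/ occurs between vowels /i/ and /e/, so it deletes.
/h/ occurs between vowels /u/ and /i/, so it deletes.
/h/ occurs between vowels /e/ and /i/, so it deletes.
/h/ occurs between vowels /i/ and /a/, so it deletes.
Surface form: [fliepuieialu].

fliepuieialu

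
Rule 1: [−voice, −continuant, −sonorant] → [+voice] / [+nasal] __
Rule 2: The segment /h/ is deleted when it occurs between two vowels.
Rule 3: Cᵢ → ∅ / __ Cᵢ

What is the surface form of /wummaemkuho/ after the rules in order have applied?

wumaemguo

Rule 1 (post-nasal voicing): /k/ is a voiceless stop immediately after the nasal /m/, so it voices to [g]. /wummaemkuho/ → wummaemguho.
Rule 2 (intervocalic h-deletion): /h/ occurs between vowels /u/ and /o/, so it deletes. /wummaemguho/ → wummaemguo.
Rule 3 (degemination): /mm/ is a geminate; the first /m/ deletes. /wummaemguo/ → wumaemguo.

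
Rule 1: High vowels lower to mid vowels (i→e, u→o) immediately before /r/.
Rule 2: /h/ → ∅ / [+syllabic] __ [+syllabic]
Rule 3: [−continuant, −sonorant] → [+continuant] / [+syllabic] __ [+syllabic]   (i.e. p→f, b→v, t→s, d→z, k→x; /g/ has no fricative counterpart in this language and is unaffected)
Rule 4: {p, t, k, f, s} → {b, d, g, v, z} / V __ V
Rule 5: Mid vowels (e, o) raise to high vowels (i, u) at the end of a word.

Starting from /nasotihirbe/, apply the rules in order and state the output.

Rule 1 (pre-rhotic lowering): /i/ is a high vowel immediately before /r/, so it lowers to [e]. /nasotihirbe/ → nasotiherbe.
Rule 2 (intervocalic h-deletion): /h/ occurs between vowels /i/ and /e/, so it deletes. /nasotiherbe/ → nasotierbe.
Rule 3 (intervocalic spirantization): /t/ is a stop between vowels /o/ and /i/, so it spirantizes to the fricative [s]. /nasotierbe/ → nasosierbe.
Rule 4 (intervocalic voicing): /s/ is a voiceless obstruent between vowels /a/ and /o/, so it voices to [z]. /s/ is a voiceless obstruent between vowels /o/ and /i/, so it voices to [z]. /nasosierbe/ → nazozierbe.
Rule 5 (final vowel raising): /e/ is a mid vowel in word-final position, so it raises to [i]. /nazozierbe/ → nazozierbi.

nazozierbi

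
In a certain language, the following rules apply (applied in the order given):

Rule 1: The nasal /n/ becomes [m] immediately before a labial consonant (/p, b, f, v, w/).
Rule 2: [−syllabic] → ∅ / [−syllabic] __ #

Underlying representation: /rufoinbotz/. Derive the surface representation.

Rule 1 (nasal place assimilation): /n/ precedes the labial consonant /b/, so it assimilates in place to [m]. /rufoinbotz/ → rufoimbotz.
Rule 2 (final cluster simplification): /z/ is the second consonant of a word-final cluster /tz/, so it deletes. /rufoimbotz/ → rufoimbot.

rufoimbot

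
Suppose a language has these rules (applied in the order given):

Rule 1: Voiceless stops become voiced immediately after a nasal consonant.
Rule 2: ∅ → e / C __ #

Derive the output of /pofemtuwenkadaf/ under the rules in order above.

Rule 1 (post-nasal voicing): /t/ is a voiceless stop immediately after the nasal /m/, so it voices to [d]. /k/ is a voiceless stop immediately after the nasal /n/, so it voices to [g]. /pofemtuwenkadaf/ → pofemduwengadaf.
Rule 2 (final e-epenthesis): the form ends in the consonant /f/, so [e] is inserted word-finally. /pofemduwengadaf/ → pofemduwengadafe.

pofemduwengadafe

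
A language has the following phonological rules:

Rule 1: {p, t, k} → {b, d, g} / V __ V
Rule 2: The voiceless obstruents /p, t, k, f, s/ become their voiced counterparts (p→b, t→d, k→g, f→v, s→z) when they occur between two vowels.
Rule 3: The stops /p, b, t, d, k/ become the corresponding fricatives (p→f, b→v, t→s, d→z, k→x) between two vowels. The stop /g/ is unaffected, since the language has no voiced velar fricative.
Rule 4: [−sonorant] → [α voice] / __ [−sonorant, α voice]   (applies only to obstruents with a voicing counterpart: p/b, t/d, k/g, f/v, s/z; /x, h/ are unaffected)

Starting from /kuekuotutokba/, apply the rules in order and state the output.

Rule 1 (intervocalic voicing): /k/ is a voiceless stop between vowels /e/ and /u/, so it voices to [g]. /t/ is a voiceless stop between vowels /o/ and /u/, so it voices to [d]. /t/ is a voiceless stop between vowels /u/ and /o/, so it voices to [d]. /kuekuotutokba/ → kueguodudokba.
Rule 2 (intervocalic voicing): no segment meets the environment; /kueguodudokba/ is unchanged.
Rule 3 (intervocalic spirantization): /d/ is a stop between vowels /o/ and /u/, so it spirantizes to the fricative [z]. /d/ is a stop between vowels /u/ and /o/, so it spirantizes to the fricative [z]. /kueguodudokba/ → kueguozuzokba.
Rule 4 (regressive voicing assimilation): /k/ precedes the voiced obstruent /b/, so it voices to [g] by assimilation. /kueguozuzokba/ → kueguozuzogba.

kueguozuzogba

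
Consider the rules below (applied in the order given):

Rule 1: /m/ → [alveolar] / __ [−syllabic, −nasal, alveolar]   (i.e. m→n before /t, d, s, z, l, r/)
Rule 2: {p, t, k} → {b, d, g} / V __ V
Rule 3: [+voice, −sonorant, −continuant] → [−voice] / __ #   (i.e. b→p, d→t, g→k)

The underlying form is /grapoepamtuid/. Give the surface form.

Rule 1 (nasal place assimilation): /m/ precedes the alveolar consonant /t/, so it assimilates in place to [n]. /grapoepamtuid/ → grapoepantuid.
Rule 2 (intervocalic voicing): /p/ is a voiceless stop between vowels /a/ and /o/, so it voices to [b]. /p/ is a voiceless stop between vowels /e/ and /a/, so it voices to [b]. /grapoepantuid/ → graboebantuid.
Rule 3 (final devoicing): /d/ is a voiced stop in word-final position, so it devoices to [t]. /graboebantuid/ → graboebantuit.

graboebantuit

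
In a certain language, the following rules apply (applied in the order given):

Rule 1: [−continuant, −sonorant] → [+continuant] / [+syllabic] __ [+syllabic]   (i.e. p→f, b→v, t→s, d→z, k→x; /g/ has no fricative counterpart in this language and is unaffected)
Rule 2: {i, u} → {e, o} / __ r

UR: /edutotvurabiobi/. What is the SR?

ezusotvoraviovi

Rule 1 (intervocalic spirantization): /d/ is a stop between vowels /e/ and /u/, so it spirantizes to the fricative [z]. /t/ is a stop between vowels /u/ and /o/, so it spirantizes to the fricative [s]. /b/ is a stop between vowels /a/ and /i/, so it spirantizes to the fricative [v]. /b/ is a stop between vowels /o/ and /i/, so it spirantizes to the fricative [v]. /edutotvurabiobi/ → ezusotvuraviovi.
Rule 2 (pre-rhotic lowering): /u/ is a high vowel immediately before /r/, so it lowers to [o]. /ezusotvuraviovi/ → ezusotvoraviovi.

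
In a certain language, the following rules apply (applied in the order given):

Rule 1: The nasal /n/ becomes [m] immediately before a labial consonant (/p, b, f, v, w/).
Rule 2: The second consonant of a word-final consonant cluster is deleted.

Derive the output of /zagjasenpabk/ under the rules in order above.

zagjasempab

Rule 1 (nasal place assimilation): /n/ precedes the labial consonant /p/, so it assimilates in place to [m]. /zagjasenpabk/ → zagjasempabk.
Rule 2 (final cluster simplification): /k/ is the second consonant of a word-final cluster /bk/, so it deletes. /zagjasempabk/ → zagjasempab.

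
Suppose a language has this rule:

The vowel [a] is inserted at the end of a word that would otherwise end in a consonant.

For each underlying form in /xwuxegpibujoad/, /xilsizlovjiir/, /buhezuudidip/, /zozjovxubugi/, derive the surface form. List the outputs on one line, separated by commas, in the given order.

/xwuxegpibujoad/: the form ends in the consonant /d/, so [a] is inserted word-finally. → [xwuxegpibujoada].
/xilsizlovjiir/: the form ends in the consonant /r/, so [a] is inserted word-finally. → [xilsizlovjiira].
/buhezuudidip/: the form ends in the consonant /p/, so [a] is inserted word-finally. → [buhezuudidipa].
/zozjovxubugi/: the rule's environment is not met; surfaces unchanged as [zozjovxubugi].

xwuxegpibujoada, xilsizlovjiira, buhezuudidipa, zozjovxubugi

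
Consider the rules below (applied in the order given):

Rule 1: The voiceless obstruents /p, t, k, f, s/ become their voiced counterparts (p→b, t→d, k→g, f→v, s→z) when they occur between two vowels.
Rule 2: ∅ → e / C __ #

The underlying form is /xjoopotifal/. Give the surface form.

Rule 1 (intervocalic voicing): /p/ is a voiceless obstruent between vowels /o/ and /o/, so it voices to [b]. /t/ is a voiceless obstruent between vowels /o/ and /i/, so it voices to [d]. /f/ is a voiceless obstruent between vowels /i/ and /a/, so it voices to [v]. /xjoopotifal/ → xjoobodival.
Rule 2 (final e-epenthesis): the form ends in the consonant /l/, so [e] is inserted word-finally. /xjoobodival/ → xjoobodivale.

xjoobodivale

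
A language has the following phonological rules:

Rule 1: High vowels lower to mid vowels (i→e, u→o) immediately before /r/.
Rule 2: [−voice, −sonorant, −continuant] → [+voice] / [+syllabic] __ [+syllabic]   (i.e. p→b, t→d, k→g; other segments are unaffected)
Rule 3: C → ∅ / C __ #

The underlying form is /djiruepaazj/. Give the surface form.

djeruebaaz

Rule 1 (pre-rhotic lowering): /i/ is a high vowel immediately before /r/, so it lowers to [e]. /djiruepaazj/ → djeruepaazj.
Rule 2 (intervocalic voicing): /p/ is a voiceless stop between vowels /e/ and /a/, so it voices to [b]. /djeruepaazj/ → djeruebaazj.
Rule 3 (final cluster simplification): /j/ is the second consonant of a word-final cluster /zj/, so it deletes. /djeruebaazj/ → djeruebaaz.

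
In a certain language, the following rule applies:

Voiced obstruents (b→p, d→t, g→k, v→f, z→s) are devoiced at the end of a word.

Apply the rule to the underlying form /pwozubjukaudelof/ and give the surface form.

No segment of /pwozubjukaudelof/ meets the structural description of the rule, so the form surfaces unchanged.

pwozubjukaudelof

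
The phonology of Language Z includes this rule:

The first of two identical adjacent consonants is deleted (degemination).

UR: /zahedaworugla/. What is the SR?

No segment of /zahedaworugla/ meets the structural description of the rule, so the form surfaces unchanged.

zahedaworugla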